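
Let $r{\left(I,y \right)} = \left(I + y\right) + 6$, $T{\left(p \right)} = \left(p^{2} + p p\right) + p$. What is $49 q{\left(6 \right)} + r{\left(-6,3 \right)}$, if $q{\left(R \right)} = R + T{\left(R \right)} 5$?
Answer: $19407$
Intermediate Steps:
$T{\left(p \right)} = p + 2 p^{2}$ ($T{\left(p \right)} = \left(p^{2} + p^{2}\right) + p = 2 p^{2} + p = p + 2 p^{2}$)
$r{\left(I,y \right)} = 6 + I + y$
$q{\left(R \right)} = R + 5 R \left(1 + 2 R\right)$ ($q{\left(R \right)} = R + R \left(1 + 2 R\right) 5 = R + 5 R \left(1 + 2 R\right)$)
$49 q{\left(6 \right)} + r{\left(-6,3 \right)} = 49 \cdot 2 \cdot 6 \left(3 + 5 \cdot 6\right) + \left(6 - 6 + 3\right) = 49 \cdot 2 \cdot 6 \left(3 + 30\right) + 3 = 49 \cdot 2 \cdot 6 \cdot 33 + 3 = 49 \cdot 396 + 3 = 19404 + 3 = 19407$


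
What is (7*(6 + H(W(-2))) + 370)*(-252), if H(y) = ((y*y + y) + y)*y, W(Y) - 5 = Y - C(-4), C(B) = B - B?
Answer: -183204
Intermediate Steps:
C(B) = 0
W(Y) = 5 + Y (W(Y) = 5 + (Y - 1*0) = 5 + (Y + 0) = 5 + Y)
H(y) = y*(y² + 2*y) (H(y) = ((y² + y) + y)*y = ((y + y²) + y)*y = (y² + 2*y)*y = y*(y² + 2*y))
(7*(6 + H(W(-2))) + 370)*(-252) = (7*(6 + (5 - 2)²*(2 + (5 - 2))) + 370)*(-252) = (7*(6 + 3²*(2 + 3)) + 370)*(-252) = (7*(6 + 9*5) + 370)*(-252) = (7*(6 + 45) + 370)*(-252) = (7*51 + 370)*(-252) = (357 + 370)*(-252) = 727*(-252) = -183204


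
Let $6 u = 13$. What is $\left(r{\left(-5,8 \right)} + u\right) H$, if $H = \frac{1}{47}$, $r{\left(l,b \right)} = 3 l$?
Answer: $- \frac{77}{282} \approx -0.27305$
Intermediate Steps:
$H = \frac{1}{47} \approx 0.021277$
$u = \frac{13}{6}$ ($u = \frac{1}{6} \cdot 13 = \frac{13}{6} \approx 2.1667$)
$\left(r{\left(-5,8 \right)} + u\right) H = \left(3 \left(-5\right) + \frac{13}{6}\right) \frac{1}{47} = \left(-15 + \frac{13}{6}\right) \frac{1}{47} = \left(- \frac{77}{6}\right) \frac{1}{47} = - \frac{77}{282}$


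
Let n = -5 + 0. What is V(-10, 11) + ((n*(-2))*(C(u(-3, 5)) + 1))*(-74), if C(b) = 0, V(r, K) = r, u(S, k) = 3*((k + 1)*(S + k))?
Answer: -750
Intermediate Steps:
u(S, k) = 3*(1 + k)*(S + k) (u(S, k) = 3*((1 + k)*(S + k)) = 3*(1 + k)*(S + k))
n = -5
V(-10, 11) + ((n*(-2))*(C(u(-3, 5)) + 1))*(-74) = -10 + ((-5*(-2))*(0 + 1))*(-74) = -10 + (10*1)*(-74) = -10 + 10*(-74) = -10 - 740 = -750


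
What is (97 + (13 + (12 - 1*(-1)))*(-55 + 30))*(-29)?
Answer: 16037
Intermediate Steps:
(97 + (13 + (12 - 1*(-1)))*(-55 + 30))*(-29) = (97 + (13 + (12 + 1))*(-25))*(-29) = (97 + (13 + 13)*(-25))*(-29) = (97 + 26*(-25))*(-29) = (97 - 650)*(-29) = -553*(-29) = 16037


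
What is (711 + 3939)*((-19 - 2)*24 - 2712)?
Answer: -14954400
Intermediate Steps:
(711 + 3939)*((-19 - 2)*24 - 2712) = 4650*(-21*24 - 2712) = 4650*(-504 - 2712) = 4650*(-3216) = -14954400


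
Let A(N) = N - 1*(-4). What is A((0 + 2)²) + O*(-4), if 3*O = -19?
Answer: 100/3 ≈ 33.333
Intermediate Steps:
O = -19/3 (O = (⅓)*(-19) = -19/3 ≈ -6.3333)
A(N) = 4 + N (A(N) = N + 4 = 4 + N)
A((0 + 2)²) + O*(-4) = (4 + (0 + 2)²) - 19/3*(-4) = (4 + 2²) + 76/3 = (4 + 4) + 76/3 = 8 + 76/3 = 100/3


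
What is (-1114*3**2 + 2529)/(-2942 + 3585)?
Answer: -7497/643 ≈ -11.659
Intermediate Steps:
(-1114*3**2 + 2529)/(-2942 + 3585) = (-1114*9 + 2529)/643 = (-10026 + 2529)*(1/643) = -7497*1/643 = -7497/643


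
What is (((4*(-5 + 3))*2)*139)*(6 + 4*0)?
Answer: -13344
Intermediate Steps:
(((4*(-5 + 3))*2)*139)*(6 + 4*0) = (((4*(-2))*2)*139)*(6 + 0) = (-8*2*139)*6 = -16*139*6 = -2224*6 = -13344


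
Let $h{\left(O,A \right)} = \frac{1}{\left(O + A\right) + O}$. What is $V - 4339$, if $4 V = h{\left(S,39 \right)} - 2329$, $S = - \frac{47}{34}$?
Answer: $- \frac{12125943}{2464} \approx -4921.2$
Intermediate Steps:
$S = - \frac{47}{34}$ ($S = \left(-47\right) \frac{1}{34} = - \frac{47}{34} \approx -1.3824$)
$h{\left(O,A \right)} = \frac{1}{A + 2 O}$ ($h{\left(O,A \right)} = \frac{1}{\left(A + O\right) + O} = \frac{1}{A + 2 O}$)
$V = - \frac{1434647}{2464}$ ($V = \frac{\frac{1}{39 + 2 \left(- \frac{47}{34}\right)} - 2329}{4} = \frac{\frac{1}{39 - \frac{47}{17}} - 2329}{4} = \frac{\frac{1}{\frac{616}{17}} - 2329}{4} = \frac{\frac{17}{616} - 2329}{4} = \frac{1}{4} \left(- \frac{1434647}{616}\right) = - \frac{1434647}{2464} \approx -582.24$)
$V - 4339 = - \frac{1434647}{2464} - 4339 = - \frac{12125943}{2464}$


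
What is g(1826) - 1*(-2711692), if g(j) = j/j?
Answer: 2711693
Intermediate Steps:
g(j) = 1
g(1826) - 1*(-2711692) = 1 - 1*(-2711692) = 1 + 2711692 = 2711693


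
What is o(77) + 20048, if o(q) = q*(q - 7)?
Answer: 25438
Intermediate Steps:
o(q) = q*(-7 + q)
o(77) + 20048 = 77*(-7 + 77) + 20048 = 77*70 + 20048 = 5390 + 20048 = 25438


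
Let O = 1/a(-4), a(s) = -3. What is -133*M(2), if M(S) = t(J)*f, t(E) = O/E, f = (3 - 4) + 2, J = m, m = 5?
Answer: 133/15 ≈ 8.8667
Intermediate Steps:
J = 5
f = 1 (f = -1 + 2 = 1)
O = -1/3 (O = 1/(-3) = -1/3 ≈ -0.33333)
t(E) = -1/(3*E)
M(S) = -1/15 (M(S) = -1/3/5*1 = -1/3*1/5*1 = -1/15*1 = -1/15)
-133*M(2) = -133*(-1/15) = 133/15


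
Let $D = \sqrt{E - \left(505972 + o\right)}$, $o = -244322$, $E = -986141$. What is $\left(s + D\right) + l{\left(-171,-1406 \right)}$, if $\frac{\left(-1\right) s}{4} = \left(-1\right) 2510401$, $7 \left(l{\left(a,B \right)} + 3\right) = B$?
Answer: $\frac{70289801}{7} + i \sqrt{1247791} \approx 1.0041 \cdot 10^{7} + 1117.0 i$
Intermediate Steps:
$l{\left(a,B \right)} = -3 + \frac{B}{7}$
$D = i \sqrt{1247791}$ ($D = \sqrt{-986141 - 261650} = \sqrt{-1247791} = i \sqrt{1247791} \approx 1117.0 i$)
$s = 10041604$ ($s = - 4 \left(\left(-1\right) 2510401\right) = \left(-4\right) \left(-2510401\right) = 10041604$)
$\left(s + D\right) + l{\left(-171,-1406 \right)} = \left(10041604 + i \sqrt{1247791}\right) + \left(-3 + \frac{1}{7} \left(-1406\right)\right) = \left(10041604 + i \sqrt{1247791}\right) - \frac{1427}{7} = \frac{70289801}{7} + i \sqrt{1247791}$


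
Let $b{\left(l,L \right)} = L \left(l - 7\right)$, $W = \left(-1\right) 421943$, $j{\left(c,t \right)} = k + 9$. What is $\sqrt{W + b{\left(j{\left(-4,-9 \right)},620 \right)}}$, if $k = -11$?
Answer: $i \sqrt{427523} \approx 653.85 i$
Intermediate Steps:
$j{\left(c,t \right)} = -2$ ($j{\left(c,t \right)} = -11 + 9 = -2$)
$W = -421943$
$b{\left(l,L \right)} = L \left(-7 + l\right)$
$\sqrt{W + b{\left(j{\left(-4,-9 \right)},620 \right)}} = \sqrt{-421943 + 620 \left(-7 - 2\right)} = \sqrt{-421943 + 620 \left(-9\right)} = \sqrt{-421943 - 5580} = \sqrt{-427523} = i \sqrt{427523}$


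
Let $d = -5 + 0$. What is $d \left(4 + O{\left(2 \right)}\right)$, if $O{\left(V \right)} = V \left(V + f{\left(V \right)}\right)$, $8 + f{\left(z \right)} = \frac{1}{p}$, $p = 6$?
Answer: $\frac{115}{3} \approx 38.333$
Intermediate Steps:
$f{\left(z \right)} = - \frac{47}{6}$ ($f{\left(z \right)} = -8 + \frac{1}{6} = - \frac{47}{6}$)
$d = -5$
$O{\left(V \right)} = V \left(- \frac{47}{6} + V\right)$ ($O{\left(V \right)} = V \left(V - \frac{47}{6}\right) = V \left(- \frac{47}{6} + V\right)$)
$d \left(4 + O{\left(2 \right)}\right) = - 5 \left(4 + \frac{1}{6} \cdot 2 \left(-47 + 6 \cdot 2\right)\right) = - 5 \left(4 + \frac{1}{6} \cdot 2 \left(-47 + 12\right)\right) = - 5 \left(4 + \frac{1}{6} \cdot 2 \left(-35\right)\right) = - 5 \left(4 - \frac{35}{3}\right) = \left(-5\right) \left(- \frac{23}{3}\right) = \frac{115}{3}$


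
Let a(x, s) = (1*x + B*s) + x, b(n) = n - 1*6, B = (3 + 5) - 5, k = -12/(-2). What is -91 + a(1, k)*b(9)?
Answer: -31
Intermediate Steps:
k = 6 (k = -12*(-½) = 6)
B = 3 (B = 8 - 5 = 3)
b(n) = -6 + n (b(n) = n - 6 = -6 + n)
a(x, s) = 2*x + 3*s (a(x, s) = (1*x + 3*s) + x = (x + 3*s) + x = 2*x + 3*s)
-91 + a(1, k)*b(9) = -91 + (2*1 + 3*6)*(-6 + 9) = -91 + (2 + 18)*3 = -91 + 20*3 = -91 + 60 = -31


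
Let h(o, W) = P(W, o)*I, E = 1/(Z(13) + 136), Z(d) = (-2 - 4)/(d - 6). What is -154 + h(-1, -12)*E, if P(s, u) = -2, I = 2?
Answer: -72856/473 ≈ -154.03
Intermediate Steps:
Z(d) = -6/(-6 + d)
E = 7/946 (E = 1/(-6/(-6 + 13) + 136) = 1/(-6/7 + 136) = 1/(946/7) = 7/946 ≈ 0.0073996)
h(o, W) = -4 (h(o, W) = -2*2 = -4)
-154 + h(-1, -12)*E = -154 - 4*7/946 = -154 - 14/473 = -72856/473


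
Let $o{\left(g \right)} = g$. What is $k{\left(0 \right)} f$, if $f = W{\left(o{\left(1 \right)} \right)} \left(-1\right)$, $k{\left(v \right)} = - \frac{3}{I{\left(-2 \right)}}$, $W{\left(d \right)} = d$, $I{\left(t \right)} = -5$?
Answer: $- \frac{3}{5} \approx -0.6$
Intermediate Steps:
$k{\left(v \right)} = \frac{3}{5}$ ($k{\left(v \right)} = - \frac{3}{-5} = \left(-3\right) \left(- \frac{1}{5}\right) = \frac{3}{5}$)
$f = -1$ ($f = 1 \left(-1\right) = -1$)
$k{\left(0 \right)} f = \frac{3}{5} \left(-1\right) = - \frac{3}{5}$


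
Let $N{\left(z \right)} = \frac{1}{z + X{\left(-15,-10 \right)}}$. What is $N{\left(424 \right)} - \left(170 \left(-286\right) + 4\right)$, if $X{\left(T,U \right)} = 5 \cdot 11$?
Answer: $\frac{23287065}{479} \approx 48616.0$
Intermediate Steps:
$X{\left(T,U \right)} = 55$
$N{\left(z \right)} = \frac{1}{55 + z}$ ($N{\left(z \right)} = \frac{1}{z + 55} = \frac{1}{55 + z}$)
$N{\left(424 \right)} - \left(170 \left(-286\right) + 4\right) = \frac{1}{55 + 424} - \left(170 \left(-286\right) + 4\right) = \frac{1}{479} - \left(-48620 + 4\right) = \frac{1}{479} - -48616 = \frac{1}{479} + 48616 = \frac{23287065}{479}$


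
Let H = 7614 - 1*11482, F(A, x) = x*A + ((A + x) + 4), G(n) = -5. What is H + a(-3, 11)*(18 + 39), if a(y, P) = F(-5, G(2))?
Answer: -2785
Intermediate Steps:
F(A, x) = 4 + A + x + A*x (F(A, x) = A*x + (4 + A + x) = 4 + A + x + A*x)
H = -3868 (H = 7614 - 11482 = -3868)
a(y, P) = 19 (a(y, P) = 4 - 5 - 5 - 5*(-5) = 4 - 5 - 5 + 25 = 19)
H + a(-3, 11)*(18 + 39) = -3868 + 19*(18 + 39) = -3868 + 19*57 = -3868 + 1083 = -2785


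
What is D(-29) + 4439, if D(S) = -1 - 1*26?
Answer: 4412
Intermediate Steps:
D(S) = -27 (D(S) = -1 - 26 = -27)
D(-29) + 4439 = -27 + 4439 = 4412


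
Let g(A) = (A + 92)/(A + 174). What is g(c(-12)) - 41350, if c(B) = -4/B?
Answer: -21625773/523 ≈ -41350.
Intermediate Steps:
g(A) = (92 + A)/(174 + A)
g(c(-12)) - 41350 = (92 - 4/(-12))/(174 - 4/(-12)) - 41350 = (92 - 4*(-1/12))/(174 - 4*(-1/12)) - 41350 = (92 + ⅓)/(174 + ⅓) - 41350 = (277/3)/(523/3) - 41350 = (3/523)*(277/3) - 41350 = 277/523 - 41350 = -21625773/523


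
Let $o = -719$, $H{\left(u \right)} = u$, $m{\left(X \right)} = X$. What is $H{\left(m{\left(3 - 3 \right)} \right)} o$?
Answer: $0$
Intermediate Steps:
$H{\left(m{\left(3 - 3 \right)} \right)} o = \left(3 - 3\right) \left(-719\right) = 0 \left(-719\right) = 0$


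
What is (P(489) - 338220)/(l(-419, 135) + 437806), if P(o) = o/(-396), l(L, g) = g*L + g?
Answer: -44645203/50341632 ≈ -0.88684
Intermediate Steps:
l(L, g) = g + L*g (l(L, g) = L*g + g = g + L*g)
P(o) = -o/396 (P(o) = o*(-1/396) = -o/396)
(P(489) - 338220)/(l(-419, 135) + 437806) = (-1/396*489 - 338220)/(135*(1 - 419) + 437806) = (-163/132 - 338220)/(135*(-418) + 437806) = -44645203/(132*(-56430 + 437806)) = -44645203/132/381376 = -44645203/132*1/381376 = -44645203/50341632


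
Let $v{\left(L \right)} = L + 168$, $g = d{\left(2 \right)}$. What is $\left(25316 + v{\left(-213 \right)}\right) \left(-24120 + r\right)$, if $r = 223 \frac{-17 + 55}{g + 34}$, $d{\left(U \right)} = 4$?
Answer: $-603901087$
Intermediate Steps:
$g = 4$
$r = 223$ ($r = 223 \frac{-17 + 55}{4 + 34} = 223 \cdot \frac{38}{38} = 223 \cdot 38 \cdot \frac{1}{38} = 223 \cdot 1 = 223$)
$v{\left(L \right)} = 168 + L$
$\left(25316 + v{\left(-213 \right)}\right) \left(-24120 + r\right) = \left(25316 + \left(168 - 213\right)\right) \left(-24120 + 223\right) = \left(25316 - 45\right) \left(-23897\right) = 25271 \left(-23897\right) = -603901087$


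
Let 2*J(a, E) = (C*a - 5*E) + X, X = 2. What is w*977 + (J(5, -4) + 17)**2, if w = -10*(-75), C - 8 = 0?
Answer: 735054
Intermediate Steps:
C = 8 (C = 8 + 0 = 8)
J(a, E) = 1 + 4*a - 5*E/2 (J(a, E) = ((8*a - 5*E) + 2)/2 = ((-5*E + 8*a) + 2)/2 = (2 - 5*E + 8*a)/2 = 1 + 4*a - 5*E/2)
w = 750
w*977 + (J(5, -4) + 17)**2 = 750*977 + ((1 + 4*5 - 5/2*(-4)) + 17)**2 = 732750 + ((1 + 20 + 10) + 17)**2 = 732750 + (31 + 17)**2 = 732750 + 48**2 = 732750 + 2304 = 735054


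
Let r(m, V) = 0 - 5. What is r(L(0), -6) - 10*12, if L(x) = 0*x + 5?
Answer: -125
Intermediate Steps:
L(x) = 5 (L(x) = 0 + 5 = 5)
r(m, V) = -5
r(L(0), -6) - 10*12 = -5 - 10*12 = -5 - 120 = -125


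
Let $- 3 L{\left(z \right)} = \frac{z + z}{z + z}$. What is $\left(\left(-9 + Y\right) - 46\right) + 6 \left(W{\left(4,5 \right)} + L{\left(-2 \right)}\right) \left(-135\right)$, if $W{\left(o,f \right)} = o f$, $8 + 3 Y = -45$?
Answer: $- \frac{48008}{3} \approx -16003.0$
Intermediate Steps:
$Y = - \frac{53}{3}$ ($Y = - \frac{8}{3} + \frac{1}{3} \left(-45\right) = - \frac{8}{3} - 15 = - \frac{53}{3} \approx -17.667$)
$W{\left(o,f \right)} = f o$
$L{\left(z \right)} = - \frac{1}{3}$ ($L{\left(z \right)} = - \frac{\left(z + z\right) \frac{1}{z + z}}{3} = - \frac{2 z \frac{1}{2 z}}{3} = \left(- \frac{1}{3}\right) 1 = - \frac{1}{3}$)
$\left(\left(-9 + Y\right) - 46\right) + 6 \left(W{\left(4,5 \right)} + L{\left(-2 \right)}\right) \left(-135\right) = \left(\left(-9 - \frac{53}{3}\right) - 46\right) + 6 \left(5 \cdot 4 - \frac{1}{3}\right) \left(-135\right) = \left(- \frac{80}{3} - 46\right) + 6 \left(20 - \frac{1}{3}\right) \left(-135\right) = - \frac{218}{3} + 6 \cdot \frac{59}{3} \left(-135\right) = - \frac{218}{3} + 118 \left(-135\right) = - \frac{218}{3} - 15930 = - \frac{48008}{3}$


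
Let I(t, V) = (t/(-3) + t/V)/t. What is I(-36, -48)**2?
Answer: 289/2304 ≈ 0.12543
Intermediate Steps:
I(t, V) = (-t/3 + t/V)/t (I(t, V) = (t*(-1/3) + t/V)/t = (-t/3 + t/V)/t)
I(-36, -48)**2 = ((1/3)*(3 - 1*(-48))/(-48))**2 = ((1/3)*(-1/48)*(3 + 48))**2 = ((1/3)*(-1/48)*51)**2 = (-17/48)**2 = 289/2304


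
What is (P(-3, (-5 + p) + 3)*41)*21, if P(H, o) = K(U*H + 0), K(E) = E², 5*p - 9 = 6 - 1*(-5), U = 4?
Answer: 123984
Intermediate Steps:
p = 4 (p = 9/5 + (6 - 1*(-5))/5 = 9/5 + (6 + 5)/5 = 9/5 + (⅕)*11 = 9/5 + 11/5 = 4)
P(H, o) = 16*H² (P(H, o) = (4*H + 0)² = (4*H)² = 16*H²)
(P(-3, (-5 + p) + 3)*41)*21 = ((16*(-3)²)*41)*21 = ((16*9)*41)*21 = (144*41)*21 = 5904*21 = 123984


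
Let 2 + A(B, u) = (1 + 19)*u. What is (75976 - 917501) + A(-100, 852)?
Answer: -824487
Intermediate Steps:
A(B, u) = -2 + 20*u (A(B, u) = -2 + (1 + 19)*u = -2 + 20*u)
(75976 - 917501) + A(-100, 852) = (75976 - 917501) + (-2 + 20*852) = -841525 + (-2 + 17040) = -841525 + 17038 = -824487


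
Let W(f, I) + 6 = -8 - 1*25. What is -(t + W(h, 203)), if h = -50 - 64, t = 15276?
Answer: -15237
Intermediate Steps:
h = -114
W(f, I) = -39 (W(f, I) = -6 + (-8 - 1*25) = -6 + (-8 - 25) = -6 - 33 = -39)
-(t + W(h, 203)) = -(15276 - 39) = -1*15237 = -15237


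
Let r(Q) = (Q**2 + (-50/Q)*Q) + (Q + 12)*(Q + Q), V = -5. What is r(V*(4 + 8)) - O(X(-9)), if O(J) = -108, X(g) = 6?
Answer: 9418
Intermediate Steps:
r(Q) = -50 + Q**2 + 2*Q*(12 + Q) (r(Q) = (Q**2 - 50) + (12 + Q)*(2*Q) = (-50 + Q**2) + 2*Q*(12 + Q) = -50 + Q**2 + 2*Q*(12 + Q))
r(V*(4 + 8)) - O(X(-9)) = (-50 + 3*(-5*(4 + 8))**2 + 24*(-5*(4 + 8))) - 1*(-108) = (-50 + 3*(-5*12)**2 + 24*(-5*12)) + 108 = (-50 + 3*(-60)**2 + 24*(-60)) + 108 = (-50 + 3*3600 - 1440) + 108 = (-50 + 10800 - 1440) + 108 = 9310 + 108 = 9418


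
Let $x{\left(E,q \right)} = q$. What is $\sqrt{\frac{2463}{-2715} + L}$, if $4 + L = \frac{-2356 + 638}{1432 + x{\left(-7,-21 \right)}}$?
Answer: $\frac{i \sqrt{9987117410155}}{1276955} \approx 2.4748 i$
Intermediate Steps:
$L = - \frac{7362}{1411}$ ($L = -4 + \frac{-2356 + 638}{1432 - 21} = -4 - \frac{1718}{1411} = - \frac{7362}{1411} \approx -5.2176$)
$\sqrt{\frac{2463}{-2715} + L} = \sqrt{\frac{2463}{-2715} - \frac{7362}{1411}} = \sqrt{2463 \left(- \frac{1}{2715}\right) - \frac{7362}{1411}} = \sqrt{- \frac{821}{905} - \frac{7362}{1411}} = \sqrt{- \frac{7821041}{1276955}} = \frac{i \sqrt{9987117410155}}{1276955}$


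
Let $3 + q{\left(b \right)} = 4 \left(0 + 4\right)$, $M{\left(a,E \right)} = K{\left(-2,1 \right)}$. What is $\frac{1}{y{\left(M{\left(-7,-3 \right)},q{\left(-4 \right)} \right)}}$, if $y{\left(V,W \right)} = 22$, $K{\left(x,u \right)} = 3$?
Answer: $\frac{1}{22} \approx 0.045455$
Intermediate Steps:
$M{\left(a,E \right)} = 3$
$q{\left(b \right)} = 13$ ($q{\left(b \right)} = -3 + 4 \left(0 + 4\right) = -3 + 4 \cdot 4 = -3 + 16 = 13$)
$\frac{1}{y{\left(M{\left(-7,-3 \right)},q{\left(-4 \right)} \right)}} = \frac{1}{22}$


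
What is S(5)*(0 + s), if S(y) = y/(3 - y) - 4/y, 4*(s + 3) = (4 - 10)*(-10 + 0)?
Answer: -198/5 ≈ -39.600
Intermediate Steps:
s = 12 (s = -3 + ((4 - 10)*(-10 + 0))/4 = -3 + (-6*(-10))/4 = -3 + (¼)*60 = -3 + 15 = 12)
S(y) = -4/y + y/(3 - y)
S(5)*(0 + s) = ((12 - 1*5² - 4*5)/(5*(-3 + 5)))*(0 + 12) = ((⅕)*(12 - 1*25 - 20)/2)*12 = ((⅕)*(½)*(12 - 25 - 20))*12 = ((⅕)*(½)*(-33))*12 = -33/10*12 = -198/5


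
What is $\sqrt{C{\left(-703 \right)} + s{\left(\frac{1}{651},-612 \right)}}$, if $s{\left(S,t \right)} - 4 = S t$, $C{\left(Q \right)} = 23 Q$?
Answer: $\frac{i \sqrt{761237953}}{217} \approx 127.15 i$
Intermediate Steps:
$s{\left(S,t \right)} = 4 + S t$
$\sqrt{C{\left(-703 \right)} + s{\left(\frac{1}{651},-612 \right)}} = \sqrt{23 \left(-703\right) + \left(4 + \frac{1}{651} \left(-612\right)\right)} = \sqrt{-16169 + \left(4 + \frac{1}{651} \left(-612\right)\right)} = \sqrt{-16169 + \left(4 - \frac{204}{217}\right)} = \sqrt{-16169 + \frac{664}{217}} = \sqrt{- \frac{3508009}{217}} = \frac{i \sqrt{761237953}}{217}$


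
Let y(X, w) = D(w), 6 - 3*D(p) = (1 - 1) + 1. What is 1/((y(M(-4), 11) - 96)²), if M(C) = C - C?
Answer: 9/80089 ≈ 0.00011238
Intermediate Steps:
M(C) = 0
D(p) = 5/3 (D(p) = 2 - ((1 - 1) + 1)/3 = 2 - (0 + 1)/3 = 2 - ⅓*1 = 2 - ⅓ = 5/3)
y(X, w) = 5/3
1/((y(M(-4), 11) - 96)²) = 1/((5/3 - 96)²) = 1/((-283/3)²) = 1/(80089/9) = 9/80089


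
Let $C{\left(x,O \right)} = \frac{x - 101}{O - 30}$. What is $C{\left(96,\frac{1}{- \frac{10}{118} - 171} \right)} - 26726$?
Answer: $- \frac{8094693684}{302879} \approx -26726.0$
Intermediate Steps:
$C{\left(x,O \right)} = \frac{-101 + x}{-30 + O}$
$C{\left(96,\frac{1}{- \frac{10}{118} - 171} \right)} - 26726 = \frac{-101 + 96}{-30 + \frac{1}{- \frac{10}{118} - 171}} - 26726 = \frac{1}{-30 + \frac{1}{\left(-10\right) \frac{1}{118} - 171}} \left(-5\right) - 26726 = \frac{1}{-30 + \frac{1}{- \frac{5}{59} - 171}} \left(-5\right) - 26726 = \frac{1}{-30 + \frac{1}{- \frac{10094}{59}}} \left(-5\right) - 26726 = \frac{1}{-30 - \frac{59}{10094}} \left(-5\right) - 26726 = \frac{1}{- \frac{302879}{10094}} \left(-5\right) - 26726 = \left(- \frac{10094}{302879}\right) \left(-5\right) - 26726 = \frac{50470}{302879} - 26726 = - \frac{8094693684}{302879}$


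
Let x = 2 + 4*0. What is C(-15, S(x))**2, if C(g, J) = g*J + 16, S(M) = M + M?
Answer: 1936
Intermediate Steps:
x = 2 (x = 2 + 0 = 2)
S(M) = 2*M
C(g, J) = 16 + J*g (C(g, J) = J*g + 16 = 16 + J*g)
C(-15, S(x))**2 = (16 + (2*2)*(-15))**2 = (16 + 4*(-15))**2 = (16 - 60)**2 = (-44)**2 = 1936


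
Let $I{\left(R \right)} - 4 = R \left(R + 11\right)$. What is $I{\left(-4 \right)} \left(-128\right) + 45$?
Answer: $3117$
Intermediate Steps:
$I{\left(R \right)} = 4 + R \left(11 + R\right)$ ($I{\left(R \right)} = 4 + R \left(R + 11\right) = 4 + R \left(11 + R\right)$)
$I{\left(-4 \right)} \left(-128\right) + 45 = \left(4 + \left(-4\right)^{2} + 11 \left(-4\right)\right) \left(-128\right) + 45 = \left(4 + 16 - 44\right) \left(-128\right) + 45 = \left(-24\right) \left(-128\right) + 45 = 3072 + 45 = 3117$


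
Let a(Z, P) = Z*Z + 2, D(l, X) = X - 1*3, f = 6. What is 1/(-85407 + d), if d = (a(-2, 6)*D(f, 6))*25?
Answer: -1/84957 ≈ -1.1771e-5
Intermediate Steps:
D(l, X) = -3 + X (D(l, X) = X - 3 = -3 + X)
a(Z, P) = 2 + Z² (a(Z, P) = Z² + 2 = 2 + Z²)
d = 450 (d = ((2 + (-2)²)*(-3 + 6))*25 = ((2 + 4)*3)*25 = (6*3)*25 = 18*25 = 450)
1/(-85407 + d) = 1/(-85407 + 450) = 1/(-84957) = -1/84957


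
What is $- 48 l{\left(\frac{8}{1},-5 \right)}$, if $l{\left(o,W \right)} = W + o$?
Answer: $-144$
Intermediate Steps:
$- 48 l{\left(\frac{8}{1},-5 \right)} = - 48 \left(-5 + \frac{8}{1}\right) = - 48 \left(-5 + 8 \cdot 1\right) = - 48 \left(-5 + 8\right) = \left(-48\right) 3 = -144$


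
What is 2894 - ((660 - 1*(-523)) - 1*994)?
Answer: 2705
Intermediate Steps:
2894 - ((660 - 1*(-523)) - 1*994) = 2894 - ((660 + 523) - 994) = 2894 - (1183 - 994) = 2894 - 1*189 = 2894 - 189 = 2705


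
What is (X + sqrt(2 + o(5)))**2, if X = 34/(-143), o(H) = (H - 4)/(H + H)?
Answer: 440989/204490 - 34*sqrt(210)/715 ≈ 1.4674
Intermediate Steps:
o(H) = (-4 + H)/(2*H) (o(H) = (-4 + H)/((2*H)) = (-4 + H)*(1/(2*H)) = (-4 + H)/(2*H))
X = -34/143 (X = 34*(-1/143) = -34/143 ≈ -0.23776)
(X + sqrt(2 + o(5)))**2 = (-34/143 + sqrt(2 + (1/2)*(-4 + 5)/5))**2 = (-34/143 + sqrt(2 + (1/2)*(1/5)*1))**2 = (-34/143 + sqrt(2 + 1/10))**2 = (-34/143 + sqrt(21/10))**2 = (-34/143 + sqrt(210)/10)**2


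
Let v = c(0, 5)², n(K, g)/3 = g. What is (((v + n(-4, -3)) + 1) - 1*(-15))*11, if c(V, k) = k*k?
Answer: 6952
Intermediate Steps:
c(V, k) = k²
n(K, g) = 3*g
v = 625 (v = (5²)² = 25² = 625)
(((v + n(-4, -3)) + 1) - 1*(-15))*11 = (((625 + 3*(-3)) + 1) - 1*(-15))*11 = (((625 - 9) + 1) + 15)*11 = ((616 + 1) + 15)*11 = (617 + 15)*11 = 632*11 = 6952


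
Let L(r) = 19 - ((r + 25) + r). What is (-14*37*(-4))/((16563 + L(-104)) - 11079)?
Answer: 1036/2843 ≈ 0.36440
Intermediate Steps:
L(r) = -6 - 2*r (L(r) = 19 - ((25 + r) + r) = 19 - (25 + 2*r) = 19 + (-25 - 2*r) = -6 - 2*r)
(-14*37*(-4))/((16563 + L(-104)) - 11079) = (-14*37*(-4))/((16563 + (-6 - 2*(-104))) - 11079) = (-518*(-4))/((16563 + (-6 + 208)) - 11079) = 2072/((16563 + 202) - 11079) = 2072/(16765 - 11079) = 2072/5686 = 2072*(1/5686) = 1036/2843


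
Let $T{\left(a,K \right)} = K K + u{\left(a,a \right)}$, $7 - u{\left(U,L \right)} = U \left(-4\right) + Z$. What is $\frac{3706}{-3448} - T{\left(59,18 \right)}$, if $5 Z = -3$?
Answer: $- \frac{4901977}{8620} \approx -568.67$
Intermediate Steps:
$Z = - \frac{3}{5}$ ($Z = \frac{1}{5} \left(-3\right) = - \frac{3}{5} \approx -0.6$)
$u{\left(U,L \right)} = \frac{38}{5} + 4 U$ ($u{\left(U,L \right)} = 7 - \left(U \left(-4\right) - \frac{3}{5}\right) = 7 - \left(- 4 U - \frac{3}{5}\right) = 7 - \left(- \frac{3}{5} - 4 U\right) = 7 + \left(\frac{3}{5} + 4 U\right) = \frac{38}{5} + 4 U$)
$T{\left(a,K \right)} = \frac{38}{5} + K^{2} + 4 a$ ($T{\left(a,K \right)} = K K + \left(\frac{38}{5} + 4 a\right) = K^{2} + \left(\frac{38}{5} + 4 a\right) = \frac{38}{5} + K^{2} + 4 a$)
$\frac{3706}{-3448} - T{\left(59,18 \right)} = \frac{3706}{-3448} - \left(\frac{38}{5} + 18^{2} + 4 \cdot 59\right) = 3706 \left(- \frac{1}{3448}\right) - \left(\frac{38}{5} + 324 + 236\right) = - \frac{1853}{1724} - \frac{2838}{5} = - \frac{4901977}{8620}$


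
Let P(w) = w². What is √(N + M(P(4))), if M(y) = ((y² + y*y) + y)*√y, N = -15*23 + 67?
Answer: √1834 ≈ 42.825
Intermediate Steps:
N = -278 (N = -345 + 67 = -278)
M(y) = √y*(y + 2*y²) (M(y) = ((y² + y²) + y)*√y = (2*y² + y)*√y = (y + 2*y²)*√y = √y*(y + 2*y²))
√(N + M(P(4))) = √(-278 + (4²)^(3/2)*(1 + 2*4²)) = √(-278 + 16^(3/2)*(1 + 2*16)) = √(-278 + 64*(1 + 32)) = √(-278 + 64*33) = √(-278 + 2112) = √1834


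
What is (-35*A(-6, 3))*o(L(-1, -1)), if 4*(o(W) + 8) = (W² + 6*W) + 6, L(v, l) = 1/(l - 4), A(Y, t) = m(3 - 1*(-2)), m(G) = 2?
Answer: 4753/10 ≈ 475.30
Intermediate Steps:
A(Y, t) = 2
L(v, l) = 1/(-4 + l)
o(W) = -13/2 + W²/4 + 3*W/2 (o(W) = -8 + ((W² + 6*W) + 6)/4 = -8 + (6 + W² + 6*W)/4 = -8 + (3/2 + W²/4 + 3*W/2) = -13/2 + W²/4 + 3*W/2)
(-35*A(-6, 3))*o(L(-1, -1)) = (-35*2)*(-13/2 + (1/(-4 - 1))²/4 + 3/(2*(-4 - 1))) = -70*(-13/2 + (1/(-5))²/4 + (3/2)/(-5)) = -70*(-13/2 + (-⅕)²/4 + (3/2)*(-⅕)) = -70*(-13/2 + (¼)*(1/25) - 3/10) = -70*(-13/2 + 1/100 - 3/10) = -70*(-679/100) = 4753/10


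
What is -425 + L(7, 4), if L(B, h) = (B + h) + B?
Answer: -407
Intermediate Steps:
L(B, h) = h + 2*B
-425 + L(7, 4) = -425 + (4 + 2*7) = -425 + (4 + 14) = -425 + 18 = -407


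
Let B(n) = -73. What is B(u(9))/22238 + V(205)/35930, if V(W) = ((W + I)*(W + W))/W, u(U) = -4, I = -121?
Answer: 556547/399505670 ≈ 0.0013931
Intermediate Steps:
V(W) = -242 + 2*W (V(W) = ((W - 121)*(W + W))/W = ((-121 + W)*(2*W))/W = (2*W*(-121 + W))/W = -242 + 2*W)
B(u(9))/22238 + V(205)/35930 = -73/22238 + (-242 + 2*205)/35930 = -73*1/22238 + (-242 + 410)*(1/35930) = -73/22238 + 168*(1/35930) = -73/22238 + 84/17965 = 556547/399505670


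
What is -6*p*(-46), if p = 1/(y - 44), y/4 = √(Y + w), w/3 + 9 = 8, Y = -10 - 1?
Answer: -253/45 - 23*I*√14/45 ≈ -5.6222 - 1.9124*I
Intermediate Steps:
Y = -11
w = -3 (w = -27 + 3*8 = -27 + 24 = -3)
y = 4*I*√14 (y = 4*√(-11 - 3) = 4*√(-14) = 4*(I*√14) = 4*I*√14 ≈ 14.967*I)
p = 1/(-44 + 4*I*√14) (p = 1/(4*I*√14 - 44) = 1/(-44 + 4*I*√14) ≈ -0.02037 - 0.006929*I)
-6*p*(-46) = -6*(-11/540 - I*√14/540)*(-46) = (11/90 + I*√14/90)*(-46) = -253/45 - 23*I*√14/45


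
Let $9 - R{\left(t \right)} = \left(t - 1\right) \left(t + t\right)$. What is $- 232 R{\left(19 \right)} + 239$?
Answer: $156839$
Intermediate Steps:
$R{\left(t \right)} = 9 - 2 t \left(-1 + t\right)$ ($R{\left(t \right)} = 9 - \left(t - 1\right) \left(t + t\right) = 9 - \left(-1 + t\right) 2 t = 9 - 2 t \left(-1 + t\right)$)
$- 232 R{\left(19 \right)} + 239 = - 232 \left(9 - 2 \cdot 19^{2} + 2 \cdot 19\right) + 239 = - 232 \left(9 - 722 + 38\right) + 239 = \left(-232\right) \left(-675\right) + 239 = 156600 + 239 = 156839$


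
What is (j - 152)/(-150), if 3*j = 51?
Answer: 9/10 ≈ 0.90000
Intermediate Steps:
j = 17 (j = (1/3)*51 = 17)
(j - 152)/(-150) = (17 - 152)/(-150) = -1/150*(-135) = 9/10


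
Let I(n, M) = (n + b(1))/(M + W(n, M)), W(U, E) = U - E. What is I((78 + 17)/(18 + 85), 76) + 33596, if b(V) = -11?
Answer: 3190582/95 ≈ 33585.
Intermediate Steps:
I(n, M) = (-11 + n)/n (I(n, M) = (n - 11)/(M + (n - M)) = (-11 + n)/n)
I((78 + 17)/(18 + 85), 76) + 33596 = (-11 + (78 + 17)/(18 + 85))/(((78 + 17)/(18 + 85))) + 33596 = (-11 + 95/103)/((95/103)) + 33596 = (-11 + 95*(1/103))/((95*(1/103))) + 33596 = (-11 + 95/103)/(95/103) + 33596 = (103/95)*(-1038/103) + 33596 = -1038/95 + 33596 = 3190582/95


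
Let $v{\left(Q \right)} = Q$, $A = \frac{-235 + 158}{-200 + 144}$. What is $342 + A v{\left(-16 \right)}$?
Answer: $320$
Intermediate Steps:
$A = \frac{11}{8}$ ($A = - \frac{77}{-56} = \left(-77\right) \left(- \frac{1}{56}\right) = \frac{11}{8} \approx 1.375$)
$342 + A v{\left(-16 \right)} = 342 + \frac{11}{8} \left(-16\right) = 342 - 22 = 320$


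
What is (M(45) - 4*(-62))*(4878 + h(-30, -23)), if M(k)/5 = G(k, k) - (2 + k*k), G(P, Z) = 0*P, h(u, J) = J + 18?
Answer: -48179351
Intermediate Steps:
h(u, J) = 18 + J
G(P, Z) = 0
M(k) = -10 - 5*k² (M(k) = 5*(0 - (2 + k*k)) = 5*(0 - (2 + k²)) = 5*(0 + (-2 - k²)) = 5*(-2 - k²) = -10 - 5*k²)
(M(45) - 4*(-62))*(4878 + h(-30, -23)) = ((-10 - 5*45²) - 4*(-62))*(4878 + (18 - 23)) = ((-10 - 5*2025) + 248)*(4878 - 5) = ((-10 - 10125) + 248)*4873 = (-10135 + 248)*4873 = -9887*4873 = -48179351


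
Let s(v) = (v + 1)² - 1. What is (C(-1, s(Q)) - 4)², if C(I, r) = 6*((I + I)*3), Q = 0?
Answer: 1600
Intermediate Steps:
s(v) = -1 + (1 + v)² (s(v) = (1 + v)² - 1 = -1 + (1 + v)²)
C(I, r) = 36*I (C(I, r) = 6*((2*I)*3) = 6*(6*I) = 36*I)
(C(-1, s(Q)) - 4)² = (36*(-1) - 4)² = (-36 - 4)² = (-40)² = 1600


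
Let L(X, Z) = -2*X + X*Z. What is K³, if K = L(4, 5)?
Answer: 1728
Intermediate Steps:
K = 12 (K = 4*(-2 + 5) = 4*3 = 12)
K³ = 12³ = 1728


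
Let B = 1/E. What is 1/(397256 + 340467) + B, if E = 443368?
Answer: 1181091/327082771064 ≈ 3.6110e-6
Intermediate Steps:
B = 1/443368 ≈ 2.2555e-6
1/(397256 + 340467) + B = 1/(397256 + 340467) + 1/443368 = 1/737723 + 1/443368 = 1181091/327082771064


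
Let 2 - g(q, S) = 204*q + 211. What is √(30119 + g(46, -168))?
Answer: √20526 ≈ 143.27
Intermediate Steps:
g(q, S) = -209 - 204*q (g(q, S) = 2 - (204*q + 211) = 2 - (211 + 204*q) = 2 + (-211 - 204*q) = -209 - 204*q)
√(30119 + g(46, -168)) = √(30119 + (-209 - 204*46)) = √(30119 + (-209 - 9384)) = √(30119 - 9593) = √20526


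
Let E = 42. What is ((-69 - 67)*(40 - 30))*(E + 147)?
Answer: -257040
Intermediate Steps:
((-69 - 67)*(40 - 30))*(E + 147) = ((-69 - 67)*(40 - 30))*(42 + 147) = -136*10*189 = -1360*189 = -257040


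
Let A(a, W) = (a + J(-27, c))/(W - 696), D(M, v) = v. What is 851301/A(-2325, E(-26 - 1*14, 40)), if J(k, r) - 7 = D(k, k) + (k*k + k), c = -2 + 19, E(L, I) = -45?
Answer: 630814041/1643 ≈ 3.8394e+5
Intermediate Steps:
c = 17
J(k, r) = 7 + k**2 + 2*k (J(k, r) = 7 + (k + (k*k + k)) = 7 + (k + (k**2 + k)) = 7 + (k + (k + k**2)) = 7 + (k**2 + 2*k) = 7 + k**2 + 2*k)
A(a, W) = (682 + a)/(-696 + W) (A(a, W) = (a + (7 + (-27)**2 + 2*(-27)))/(W - 696) = (a + (7 + 729 - 54))/(-696 + W) = (a + 682)/(-696 + W) = (682 + a)/(-696 + W))
851301/A(-2325, E(-26 - 1*14, 40)) = 851301/(((682 - 2325)/(-696 - 45))) = 851301/((-1643/(-741))) = 851301/((-1/741*(-1643))) = 851301/(1643/741) = 851301*(741/1643) = 630814041/1643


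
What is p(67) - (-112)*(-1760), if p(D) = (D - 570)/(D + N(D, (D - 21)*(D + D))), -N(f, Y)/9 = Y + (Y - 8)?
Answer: -21843458057/110813 ≈ -1.9712e+5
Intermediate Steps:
N(f, Y) = 72 - 18*Y (N(f, Y) = -9*(Y + (Y - 8)) = -9*(Y + (-8 + Y)) = -9*(-8 + 2*Y) = 72 - 18*Y)
p(D) = (-570 + D)/(72 + D - 36*D*(-21 + D)) (p(D) = (D - 570)/(D + (72 - 18*(D - 21)*(D + D))) = (-570 + D)/(D + (72 - 18*(-21 + D)*2*D)) = (-570 + D)/(D + (72 - 36*D*(-21 + D))) = (-570 + D)/(72 + D - 36*D*(-21 + D)))
p(67) - (-112)*(-1760) = (-570 + 67)/(72 + 67 - 36*67*(-21 + 67)) - (-112)*(-1760) = -503/(72 + 67 - 36*67*46) - 1*197120 = -503/(72 + 67 - 110952) - 197120 = -503/(-110813) - 197120 = -1/110813*(-503) - 197120 = 503/110813 - 197120 = -21843458057/110813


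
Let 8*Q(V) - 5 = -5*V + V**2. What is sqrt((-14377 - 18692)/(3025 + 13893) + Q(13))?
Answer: sqrt(13361075090)/33836 ≈ 3.4162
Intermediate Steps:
Q(V) = 5/8 - 5*V/8 + V**2/8 (Q(V) = 5/8 + (-5*V + V**2)/8 = 5/8 + (V**2 - 5*V)/8 = 5/8 + (-5*V/8 + V**2/8) = 5/8 - 5*V/8 + V**2/8)
sqrt((-14377 - 18692)/(3025 + 13893) + Q(13)) = sqrt((-14377 - 18692)/(3025 + 13893) + (5/8 - 5/8*13 + (1/8)*13**2)) = sqrt(-33069/16918 + (5/8 - 65/8 + (1/8)*169)) = sqrt(-33069*1/16918 + (5/8 - 65/8 + 169/8)) = sqrt(-33069/16918 + 109/8) = sqrt(789755/67672) = sqrt(13361075090)/33836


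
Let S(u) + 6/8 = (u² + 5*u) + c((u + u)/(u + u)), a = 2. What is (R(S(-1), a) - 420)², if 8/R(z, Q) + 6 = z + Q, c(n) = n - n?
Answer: 217031824/1225 ≈ 1.7717e+5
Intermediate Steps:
c(n) = 0
S(u) = -¾ + u² + 5*u (S(u) = -¾ + ((u² + 5*u) + 0) = -¾ + (u² + 5*u) = -¾ + u² + 5*u)
R(z, Q) = 8/(-6 + Q + z) (R(z, Q) = 8/(-6 + (z + Q)) = 8/(-6 + (Q + z)) = 8/(-6 + Q + z))
(R(S(-1), a) - 420)² = (8/(-6 + 2 + (-¾ + (-1)² + 5*(-1))) - 420)² = (8/(-6 + 2 + (-¾ + 1 - 5)) - 420)² = (8/(-6 + 2 - 19/4) - 420)² = (8/(-35/4) - 420)² = (8*(-4/35) - 420)² = (-32/35 - 420)² = (-14732/35)² = 217031824/1225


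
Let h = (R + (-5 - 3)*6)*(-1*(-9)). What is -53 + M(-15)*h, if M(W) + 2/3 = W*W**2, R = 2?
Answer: 1397473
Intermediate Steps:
M(W) = -2/3 + W**3 (M(W) = -2/3 + W*W**2 = -2/3 + W**3)
h = -414 (h = (2 + (-5 - 3)*6)*(-1*(-9)) = (2 - 8*6)*9 = (2 - 48)*9 = -46*9 = -414)
-53 + M(-15)*h = -53 + (-2/3 + (-15)**3)*(-414) = -53 + (-2/3 - 3375)*(-414) = -53 - 10127/3*(-414) = -53 + 1397526 = 1397473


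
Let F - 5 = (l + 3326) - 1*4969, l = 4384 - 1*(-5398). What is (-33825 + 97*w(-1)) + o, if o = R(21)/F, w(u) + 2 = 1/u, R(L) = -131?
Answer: -277840835/8144 ≈ -34116.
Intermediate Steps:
l = 9782 (l = 4384 + 5398 = 9782)
w(u) = -2 + 1/u
F = 8144 (F = 5 + ((9782 + 3326) - 1*4969) = 5 + (13108 - 4969) = 5 + 8139 = 8144)
o = -131/8144 ≈ -0.016085
(-33825 + 97*w(-1)) + o = (-33825 + 97*(-2 + 1/(-1))) - 131/8144 = (-33825 + 97*(-2 - 1)) - 131/8144 = (-33825 + 97*(-3)) - 131/8144 = (-33825 - 291) - 131/8144 = -34116 - 131/8144 = -277840835/8144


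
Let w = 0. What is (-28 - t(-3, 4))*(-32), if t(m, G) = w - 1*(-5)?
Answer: 1056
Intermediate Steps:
t(m, G) = 5 (t(m, G) = 0 - 1*(-5) = 0 + 5 = 5)
(-28 - t(-3, 4))*(-32) = (-28 - 1*5)*(-32) = (-28 - 5)*(-32) = -33*(-32) = 1056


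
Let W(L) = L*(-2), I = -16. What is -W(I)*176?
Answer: -5632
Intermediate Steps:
W(L) = -2*L
-W(I)*176 = -(-2*(-16))*176 = -32*176 = -1*5632 = -5632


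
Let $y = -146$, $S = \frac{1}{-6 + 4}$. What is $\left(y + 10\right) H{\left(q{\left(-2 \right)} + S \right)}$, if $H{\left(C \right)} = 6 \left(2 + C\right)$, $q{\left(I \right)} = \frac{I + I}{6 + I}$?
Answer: $-408$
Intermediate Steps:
$q{\left(I \right)} = \frac{2 I}{6 + I}$
$S = - \frac{1}{2}$ ($S = \frac{1}{-2} = - \frac{1}{2} \approx -0.5$)
$H{\left(C \right)} = 12 + 6 C$
$\left(y + 10\right) H{\left(q{\left(-2 \right)} + S \right)} = \left(-146 + 10\right) \left(12 + 6 \left(2 \left(-2\right) \frac{1}{6 - 2} - \frac{1}{2}\right)\right) = - 136 \left(12 + 6 \left(2 \left(-2\right) \frac{1}{4} - \frac{1}{2}\right)\right) = - 136 \left(12 + 6 \left(-1 - \frac{1}{2}\right)\right) = - 136 \left(12 + 6 \left(- \frac{3}{2}\right)\right) = - 136 \left(12 - 9\right) = \left(-136\right) 3 = -408$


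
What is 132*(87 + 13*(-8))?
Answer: -2244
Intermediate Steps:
132*(87 + 13*(-8)) = 132*(87 - 104) = 132*(-17) = -2244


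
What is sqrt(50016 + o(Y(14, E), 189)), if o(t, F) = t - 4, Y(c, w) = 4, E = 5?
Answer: 4*sqrt(3126) ≈ 223.64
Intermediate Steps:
o(t, F) = -4 + t
sqrt(50016 + o(Y(14, E), 189)) = sqrt(50016 + (-4 + 4)) = sqrt(50016 + 0) = sqrt(50016) = 4*sqrt(3126)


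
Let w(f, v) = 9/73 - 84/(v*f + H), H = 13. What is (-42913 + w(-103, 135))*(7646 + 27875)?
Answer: -386456302939427/253529 ≈ -1.5243e+9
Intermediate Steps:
w(f, v) = 9/73 - 84/(13 + f*v) (w(f, v) = 9/73 - 84/(v*f + 13) = 9*(1/73) - 84/(f*v + 13) = 9/73 - 84/(13 + f*v))
(-42913 + w(-103, 135))*(7646 + 27875) = (-42913 + 3*(-2005 + 3*(-103)*135)/(73*(13 - 103*135)))*(7646 + 27875) = (-42913 + 3*(-2005 - 41715)/(73*(13 - 13905)))*35521 = (-42913 + (3/73)*(-43720)/(-13892))*35521 = (-42913 + (3/73)*(-1/13892)*(-43720))*35521 = (-42913 + 32790/253529)*35521 = -10879657187/253529*35521 = -386456302939427/253529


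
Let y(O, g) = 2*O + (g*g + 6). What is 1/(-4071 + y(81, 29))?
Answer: -1/3062 ≈ -0.00032658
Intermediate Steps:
y(O, g) = 6 + g**2 + 2*O (y(O, g) = 2*O + (g**2 + 6) = 2*O + (6 + g**2) = 6 + g**2 + 2*O)
1/(-4071 + y(81, 29)) = 1/(-4071 + (6 + 29**2 + 2*81)) = 1/(-4071 + (6 + 841 + 162)) = 1/(-4071 + 1009) = 1/(-3062) = -1/3062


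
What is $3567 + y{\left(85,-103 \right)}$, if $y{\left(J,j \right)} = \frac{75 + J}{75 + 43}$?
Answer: $\frac{210533}{59} \approx 3568.4$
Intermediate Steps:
$y{\left(J,j \right)} = \frac{75}{118} + \frac{J}{118}$ ($y{\left(J,j \right)} = \frac{75 + J}{118} = \left(75 + J\right) \frac{1}{118} = \frac{75}{118} + \frac{J}{118}$)
$3567 + y{\left(85,-103 \right)} = 3567 + \left(\frac{75}{118} + \frac{1}{118} \cdot 85\right) = 3567 + \left(\frac{75}{118} + \frac{85}{118}\right) = 3567 + \frac{80}{59} = \frac{210533}{59}$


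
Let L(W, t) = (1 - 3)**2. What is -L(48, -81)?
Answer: -4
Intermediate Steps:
L(W, t) = 4 (L(W, t) = (-2)**2 = 4)
-L(48, -81) = -1*4 = -4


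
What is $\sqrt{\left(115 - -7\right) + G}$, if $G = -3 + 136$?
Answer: $\sqrt{255} \approx 15.969$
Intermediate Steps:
$G = 133$
$\sqrt{\left(115 - -7\right) + G} = \sqrt{\left(115 - -7\right) + 133} = \sqrt{\left(115 + 7\right) + 133} = \sqrt{122 + 133} = \sqrt{255}$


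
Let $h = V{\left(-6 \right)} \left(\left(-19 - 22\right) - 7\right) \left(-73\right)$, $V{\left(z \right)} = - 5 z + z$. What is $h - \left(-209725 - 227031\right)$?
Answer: $520852$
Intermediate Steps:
$V{\left(z \right)} = - 4 z$
$h = 84096$ ($h = \left(-4\right) \left(-6\right) \left(\left(-19 - 22\right) - 7\right) \left(-73\right) = 24 \left(-41 - 7\right) \left(-73\right) = 24 \left(-48\right) \left(-73\right) = \left(-1152\right) \left(-73\right) = 84096$)
$h - \left(-209725 - 227031\right) = 84096 - \left(-209725 - 227031\right) = 84096 - -436756 = 84096 + 436756 = 520852$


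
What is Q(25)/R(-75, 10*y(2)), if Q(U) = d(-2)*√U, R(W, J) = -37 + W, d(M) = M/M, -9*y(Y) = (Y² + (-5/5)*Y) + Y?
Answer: -5/112 ≈ -0.044643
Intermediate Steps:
y(Y) = -Y²/9 (y(Y) = -((Y² + (-5/5)*Y) + Y)/9 = -((Y² + (-5*⅕)*Y) + Y)/9 = -((Y² - Y) + Y)/9 = -Y²/9)
d(M) = 1
Q(U) = √U (Q(U) = 1*√U = √U)
Q(25)/R(-75, 10*y(2)) = √25/(-37 - 75) = 5/(-112) = 5*(-1/112) = -5/112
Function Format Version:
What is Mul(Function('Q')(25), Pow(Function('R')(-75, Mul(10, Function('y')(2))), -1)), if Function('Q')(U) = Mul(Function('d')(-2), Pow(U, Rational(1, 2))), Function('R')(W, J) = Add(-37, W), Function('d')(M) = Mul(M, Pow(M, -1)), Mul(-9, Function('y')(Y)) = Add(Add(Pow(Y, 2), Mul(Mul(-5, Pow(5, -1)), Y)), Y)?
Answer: Rational(-5, 112) ≈ -0.044643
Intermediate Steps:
Function('y')(Y) = Mul(Rational(-1, 9), Pow(Y, 2)) (Function('y')(Y) = Mul(Rational(-1, 9), Add(Add(Pow(Y, 2), Mul(Mul(-5, Pow(5, -1)), Y)), Y)) = Mul(Rational(-1, 9), Add(Add(Pow(Y, 2), Mul(Mul(-5, Rational(1, 5)), Y)), Y)) = Mul(Rational(-1, 9), Add(Add(Pow(Y, 2), Mul(-1, Y)), Y)) = Mul(Rational(-1, 9), Pow(Y, 2)))
Function('d')(M) = 1
Function('Q')(U) = Pow(U, Rational(1, 2)) (Function('Q')(U) = Mul(1, Pow(U, Rational(1, 2))) = Pow(U, Rational(1, 2)))
Mul(Function('Q')(25), Pow(Function('R')(-75, Mul(10, Function('y')(2))), -1)) = Mul(Pow(25, Rational(1, 2)), Pow(Add(-37, -75), -1)) = Mul(5, Pow(-112, -1)) = Mul(5, Rational(-1, 112)) = Rational(-5, 112)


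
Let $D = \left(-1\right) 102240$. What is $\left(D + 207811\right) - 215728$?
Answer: $-110157$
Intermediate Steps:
$D = -102240$
$\left(D + 207811\right) - 215728 = \left(-102240 + 207811\right) - 215728 = 105571 - 215728 = -110157$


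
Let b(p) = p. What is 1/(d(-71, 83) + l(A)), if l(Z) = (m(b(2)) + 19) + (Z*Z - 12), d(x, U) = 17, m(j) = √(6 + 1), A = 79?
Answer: 895/5607174 - √7/39250218 ≈ 0.00015955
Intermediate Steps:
m(j) = √7
l(Z) = 7 + √7 + Z² (l(Z) = (√7 + 19) + (Z*Z - 12) = (19 + √7) + (Z² - 12) = (19 + √7) + (-12 + Z²) = 7 + √7 + Z²)
1/(d(-71, 83) + l(A)) = 1/(17 + (7 + √7 + 79²)) = 1/(17 + (7 + √7 + 6241)) = 1/(17 + (6248 + √7)) = 1/(6265 + √7)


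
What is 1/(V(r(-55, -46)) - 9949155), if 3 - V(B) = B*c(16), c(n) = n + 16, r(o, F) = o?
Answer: -1/9947392 ≈ -1.0053e-7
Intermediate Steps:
c(n) = 16 + n
V(B) = 3 - 32*B (V(B) = 3 - B*(16 + 16) = 3 - B*32 = 3 - 32*B)
1/(V(r(-55, -46)) - 9949155) = 1/((3 - 32*(-55)) - 9949155) = 1/((3 + 1760) - 9949155) = 1/(1763 - 9949155) = 1/(-9947392) = -1/9947392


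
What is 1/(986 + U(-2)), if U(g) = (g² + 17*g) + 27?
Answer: 1/983 ≈ 0.0010173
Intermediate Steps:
U(g) = 27 + g² + 17*g
1/(986 + U(-2)) = 1/(986 + (27 + (-2)² + 17*(-2))) = 1/(986 + (27 + 4 - 34)) = 1/(986 - 3) = 1/983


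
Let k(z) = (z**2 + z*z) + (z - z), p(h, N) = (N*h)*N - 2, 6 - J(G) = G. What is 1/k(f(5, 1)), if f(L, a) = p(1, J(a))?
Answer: 1/1058 ≈ 0.00094518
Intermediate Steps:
J(G) = 6 - G
p(h, N) = -2 + h*N**2 (p(h, N) = h*N**2 - 2 = -2 + h*N**2)
f(L, a) = -2 + (6 - a)**2 (f(L, a) = -2 + 1*(6 - a)**2 = -2 + (6 - a)**2)
k(z) = 2*z**2 (k(z) = (z**2 + z**2) + 0 = 2*z**2 + 0 = 2*z**2)
1/k(f(5, 1)) = 1/(2*(-2 + (-6 + 1)**2)**2) = 1/(2*(-2 + (-5)**2)**2) = 1/(2*(-2 + 25)**2) = 1/(2*23**2) = 1/(2*529) = 1/1058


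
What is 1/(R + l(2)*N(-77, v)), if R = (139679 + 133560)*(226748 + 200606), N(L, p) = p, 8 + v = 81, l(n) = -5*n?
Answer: 1/116769778876 ≈ 8.5639e-12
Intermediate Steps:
v = 73 (v = -8 + 81 = 73)
R = 116769779606 (R = 273239*427354 = 116769779606)
1/(R + l(2)*N(-77, v)) = 1/(116769779606 - 5*2*73) = 1/(116769779606 - 10*73) = 1/(116769779606 - 730) = 1/116769778876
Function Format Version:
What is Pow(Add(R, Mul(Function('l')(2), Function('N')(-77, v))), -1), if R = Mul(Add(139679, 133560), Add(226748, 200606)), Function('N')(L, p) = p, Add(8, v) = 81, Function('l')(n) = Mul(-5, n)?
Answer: Rational(1, 116769778876) ≈ 8.5639e-12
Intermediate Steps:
v = 73 (v = Add(-8, 81) = 73)
R = 116769779606 (R = Mul(273239, 427354) = 116769779606)
Pow(Add(R, Mul(Function('l')(2), Function('N')(-77, v))), -1) = Pow(Add(116769779606, Mul(Mul(-5, 2), 73)), -1) = Pow(Add(116769779606, Mul(-10, 73)), -1) = Pow(Add(116769779606, -730), -1) = Pow(116769778876, -1) = Rational(1, 116769778876)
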